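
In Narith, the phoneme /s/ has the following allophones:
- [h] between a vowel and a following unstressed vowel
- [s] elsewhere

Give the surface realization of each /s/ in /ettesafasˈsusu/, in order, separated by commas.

[h], [s], [s], [h]

Occurrence 1 (position 5): between a vowel and a following unstressed vowel → [h].
Occurrence 2 (position 9): no conditioning environment matches → elsewhere allophone [s].
Occurrence 3 (position 10): no conditioning environment matches → elsewhere allophone [s].
Occurrence 4 (position 12): between a vowel and a following unstressed vowel → [h].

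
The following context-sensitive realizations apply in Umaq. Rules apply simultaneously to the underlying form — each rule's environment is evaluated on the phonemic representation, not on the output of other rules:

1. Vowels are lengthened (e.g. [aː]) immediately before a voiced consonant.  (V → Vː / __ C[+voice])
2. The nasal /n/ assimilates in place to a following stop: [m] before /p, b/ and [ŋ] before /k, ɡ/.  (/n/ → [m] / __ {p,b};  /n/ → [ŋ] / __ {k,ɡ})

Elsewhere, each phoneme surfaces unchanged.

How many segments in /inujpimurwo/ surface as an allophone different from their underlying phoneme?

4

Segments that undergo a rule: /i/ → [iː] (rule 1); /u/ → [uː] (rule 1); /i/ → [iː] (rule 1); /u/ → [uː] (rule 1).
All other segments surface unchanged.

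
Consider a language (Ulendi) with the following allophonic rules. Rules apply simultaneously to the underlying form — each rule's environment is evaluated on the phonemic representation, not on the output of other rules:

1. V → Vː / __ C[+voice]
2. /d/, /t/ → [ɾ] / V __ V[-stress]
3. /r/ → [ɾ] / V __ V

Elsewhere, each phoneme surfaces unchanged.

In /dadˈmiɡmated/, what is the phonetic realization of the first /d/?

/d/ (word-initial): rule 2 targets it, but not between a vowel and a following unstressed vowel → unchanged [d].

[d]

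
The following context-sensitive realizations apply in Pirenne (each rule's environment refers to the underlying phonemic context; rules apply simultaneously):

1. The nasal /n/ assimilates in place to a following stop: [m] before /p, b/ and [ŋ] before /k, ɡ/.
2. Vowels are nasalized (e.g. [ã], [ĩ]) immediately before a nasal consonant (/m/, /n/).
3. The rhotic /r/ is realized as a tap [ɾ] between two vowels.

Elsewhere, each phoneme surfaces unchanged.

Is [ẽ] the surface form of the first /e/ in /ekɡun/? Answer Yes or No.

No

/e/ (word-initial) is in the target of rule 2 but the environment (before a nasal consonant) is not met → [e].
The actual realization is [e], not [ẽ].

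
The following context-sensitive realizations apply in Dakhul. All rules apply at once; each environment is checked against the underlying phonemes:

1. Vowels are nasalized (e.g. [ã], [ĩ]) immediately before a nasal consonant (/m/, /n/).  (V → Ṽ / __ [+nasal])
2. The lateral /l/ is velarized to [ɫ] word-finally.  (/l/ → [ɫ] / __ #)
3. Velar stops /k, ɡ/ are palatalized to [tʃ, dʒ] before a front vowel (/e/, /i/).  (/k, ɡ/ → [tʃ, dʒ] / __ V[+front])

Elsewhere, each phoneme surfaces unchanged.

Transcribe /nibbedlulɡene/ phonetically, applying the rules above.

/i/ — between /n/ and /b/; rule 1 does not apply here → [i].
/e/ (between /b/ and /d/) is in the target of rule 1 but the environment (before a nasal consonant) is not met → [e].
/l/ — between /d/ and /u/; rule 2 does not apply here → [l].
/u/ (between /l/ and /l/): rule 1 targets it, but not before a nasal consonant → unchanged [u].
/l/ (between /u/ and /ɡ/) is in the target of rule 2 but the environment (word-finally) is not met → [l].
Rule 3 applies to /ɡ/ (between /l/ and /e/: before a front vowel) → [dʒ].
Rule 1 applies to /e/ (between /ɡ/ and /n/: before a nasal consonant) → [ẽ].
/e/ (word-final): rule 1 targets it, but not before a nasal consonant → unchanged [e].

[nibbedluldʒẽne]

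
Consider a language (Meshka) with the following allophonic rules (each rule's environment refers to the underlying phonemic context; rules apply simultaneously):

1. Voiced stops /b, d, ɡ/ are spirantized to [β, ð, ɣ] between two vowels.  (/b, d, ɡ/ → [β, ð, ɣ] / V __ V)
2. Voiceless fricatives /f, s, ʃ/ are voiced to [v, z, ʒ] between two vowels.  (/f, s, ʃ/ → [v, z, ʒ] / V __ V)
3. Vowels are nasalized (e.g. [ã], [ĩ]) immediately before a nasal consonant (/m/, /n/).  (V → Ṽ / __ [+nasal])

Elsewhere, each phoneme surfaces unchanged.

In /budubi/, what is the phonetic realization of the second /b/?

/b/ meets the environment for rule 1 (between two vowels) → [β].

[β]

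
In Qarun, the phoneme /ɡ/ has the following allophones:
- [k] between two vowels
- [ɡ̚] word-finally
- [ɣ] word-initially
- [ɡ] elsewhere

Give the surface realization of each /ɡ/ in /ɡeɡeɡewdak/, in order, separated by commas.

Occurrence 1 (position 1): word-initially → [ɣ].
Occurrence 2 (position 3): between two vowels → [k].
Occurrence 3 (position 5): between two vowels → [k].

[ɣ], [k], [k]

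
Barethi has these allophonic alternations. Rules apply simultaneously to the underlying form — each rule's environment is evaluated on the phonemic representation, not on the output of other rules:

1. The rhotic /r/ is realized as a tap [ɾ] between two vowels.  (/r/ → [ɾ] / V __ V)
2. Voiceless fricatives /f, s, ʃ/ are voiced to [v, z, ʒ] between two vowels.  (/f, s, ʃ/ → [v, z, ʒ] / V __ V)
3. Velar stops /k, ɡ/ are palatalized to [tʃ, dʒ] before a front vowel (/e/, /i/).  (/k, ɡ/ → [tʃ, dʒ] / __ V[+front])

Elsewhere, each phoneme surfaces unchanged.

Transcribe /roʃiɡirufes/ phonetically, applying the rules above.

/r/ — word-initial; rule 1 does not apply here → [r].
/o/ (between /r/ and /ʃ/) is unaffected → [o].
Rule 2 applies to /ʃ/ (between /o/ and /i/: between two vowels) → [ʒ].
/i/ stays [i].
/ɡ/ (between /i/ and /i/) occurs before a front vowel → [dʒ] by rule 3.
/i/ (between /ɡ/ and /r/) is unaffected → [i].
Rule 1 applies to /r/ (between /i/ and /u/: between two vowels) → [ɾ].
/u/ (between /r/ and /f/) is unaffected → [u].
/f/ (between /u/ and /e/): between two vowels, so rule 2 applies → [v].
/e/ (between /f/ and /s/): no rule targets it → [e].
/s/ (word-final) fails the environment for rule 2, so it stays [s].

[roʒidʒiɾuves]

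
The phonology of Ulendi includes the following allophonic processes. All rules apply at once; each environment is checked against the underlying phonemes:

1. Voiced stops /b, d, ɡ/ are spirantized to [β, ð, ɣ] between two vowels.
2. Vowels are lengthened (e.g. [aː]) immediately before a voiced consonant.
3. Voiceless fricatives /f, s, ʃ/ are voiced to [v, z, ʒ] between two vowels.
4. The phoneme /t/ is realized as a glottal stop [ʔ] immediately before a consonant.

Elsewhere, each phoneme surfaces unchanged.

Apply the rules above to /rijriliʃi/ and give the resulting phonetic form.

[riːjriːliʒi]

/r/ (word-initial): no rule targets it → [r].
Rule 2 applies to /i/ (between /r/ and /j/: before a voiced consonant) → [iː].
/j/ (between /i/ and /r/) is unaffected → [j].
/r/ — not in any rule's target class → [r].
/i/ meets the environment for rule 2 (before a voiced consonant) → [iː].
/l/ stays [l].
/i/ (between /l/ and /ʃ/) is in the target of rule 2 but the environment (before a voiced consonant) is not met → [i].
Rule 3 applies to /ʃ/ (between /i/ and /i/: between two vowels) → [ʒ].
/i/ (word-final) is in the target of rule 2 but the environment (before a voiced consonant) is not met → [i].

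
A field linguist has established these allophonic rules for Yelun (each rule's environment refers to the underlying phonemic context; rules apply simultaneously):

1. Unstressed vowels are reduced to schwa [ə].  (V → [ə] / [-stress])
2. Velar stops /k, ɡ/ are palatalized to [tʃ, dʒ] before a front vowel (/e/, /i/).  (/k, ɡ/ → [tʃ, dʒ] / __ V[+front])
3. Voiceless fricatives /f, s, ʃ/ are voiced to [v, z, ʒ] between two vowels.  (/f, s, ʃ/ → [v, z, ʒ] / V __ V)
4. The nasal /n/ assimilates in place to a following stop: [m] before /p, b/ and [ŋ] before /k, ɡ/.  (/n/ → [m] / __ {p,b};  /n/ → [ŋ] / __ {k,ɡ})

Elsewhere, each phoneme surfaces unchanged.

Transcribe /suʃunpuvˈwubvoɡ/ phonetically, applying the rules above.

/s/ (word-initial) fails the environment for rule 3, so it stays [s].
/u/ (between /s/ and /ʃ/) occurs in an unstressed syllable → [ə] by rule 1.
/ʃ/ meets the environment for rule 3 (between two vowels) → [ʒ].
Rule 1 applies to /u/ (between /ʃ/ and /n/: in an unstressed syllable) → [ə].
/n/ — between /u/ and /p/, before a labial or velar stop — surfaces as [m] (rule 4).
/p/ — not in any rule's target class → [p].
/u/ meets the environment for rule 1 (in an unstressed syllable) → [ə].
/v/ stays [v].
/w/ (between /v/ and /u/) is unaffected → [w].
/u/ — between /w/ and /b/; rule 1 does not apply here → [u].
/b/ (between /u/ and /v/) is unaffected → [b].
/v/ stays [v].
/o/ meets the environment for rule 1 (in an unstressed syllable) → [ə].
/ɡ/ (word-final) fails the environment for rule 2, so it stays [ɡ].

[səʒəmpəvˈwubvəɡ]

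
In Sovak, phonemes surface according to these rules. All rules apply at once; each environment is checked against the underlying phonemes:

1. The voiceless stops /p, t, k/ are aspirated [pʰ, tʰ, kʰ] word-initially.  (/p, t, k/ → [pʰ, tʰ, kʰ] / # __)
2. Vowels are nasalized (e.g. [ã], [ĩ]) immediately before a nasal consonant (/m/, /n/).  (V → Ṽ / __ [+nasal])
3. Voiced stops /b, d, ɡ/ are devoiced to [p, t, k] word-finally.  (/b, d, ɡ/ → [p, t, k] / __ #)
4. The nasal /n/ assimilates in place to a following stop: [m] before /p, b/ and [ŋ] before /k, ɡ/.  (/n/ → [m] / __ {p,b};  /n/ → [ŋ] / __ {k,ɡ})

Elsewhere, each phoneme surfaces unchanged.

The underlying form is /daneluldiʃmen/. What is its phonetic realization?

[dãneluldiʃmẽn]

/d/ (word-initial) is in the target of rule 3 but the environment (word-finally) is not met → [d].
Rule 2 applies to /a/ (between /d/ and /n/: before a nasal consonant) → [ã].
/n/ (between /a/ and /e/) is in the target of rule 4 but the environment (before a labial or velar stop) is not met → [n].
/e/ (between /n/ and /l/) fails the environment for rule 2, so it stays [e].
/u/ — between /l/ and /l/; rule 2 does not apply here → [u].
/d/ (between /l/ and /i/) fails the environment for rule 3, so it stays [d].
/i/ (between /d/ and /ʃ/): rule 2 targets it, but not before a nasal consonant → unchanged [i].
/e/ meets the environment for rule 2 (before a nasal consonant) → [ẽ].
/n/ (word-final): rule 4 targets it, but not before a labial or velar stop → unchanged [n].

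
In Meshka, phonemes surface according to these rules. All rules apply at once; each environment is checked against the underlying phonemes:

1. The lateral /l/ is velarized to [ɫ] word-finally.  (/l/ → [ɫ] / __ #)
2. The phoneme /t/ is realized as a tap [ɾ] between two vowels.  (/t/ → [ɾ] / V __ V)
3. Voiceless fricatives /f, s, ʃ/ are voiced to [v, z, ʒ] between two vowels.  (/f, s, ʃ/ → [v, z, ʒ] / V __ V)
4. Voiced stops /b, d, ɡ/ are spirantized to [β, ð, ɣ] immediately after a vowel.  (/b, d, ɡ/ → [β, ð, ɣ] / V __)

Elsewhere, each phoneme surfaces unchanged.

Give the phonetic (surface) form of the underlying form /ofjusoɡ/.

/o/ (word-initial): no rule targets it → [o].
/f/ — between /o/ and /j/; rule 3 does not apply here → [f].
/j/ — not in any rule's target class → [j].
/u/ stays [u].
/s/ (between /u/ and /o/) occurs between two vowels → [z] by rule 3.
/o/ (between /s/ and /ɡ/): no rule targets it → [o].
/ɡ/ — word-final, immediately after a vowel — surfaces as [ɣ] (rule 4).

[ofjuzoɣ]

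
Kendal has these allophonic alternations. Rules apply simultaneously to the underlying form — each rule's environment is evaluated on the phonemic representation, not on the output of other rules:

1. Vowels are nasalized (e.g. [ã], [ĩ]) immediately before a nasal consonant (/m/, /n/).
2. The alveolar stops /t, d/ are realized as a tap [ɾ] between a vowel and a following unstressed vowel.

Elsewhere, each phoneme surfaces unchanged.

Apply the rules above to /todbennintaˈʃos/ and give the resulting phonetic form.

/t/ — word-initial; rule 2 does not apply here → [t].
/o/ (between /t/ and /d/) is in the target of rule 1 but the environment (before a nasal consonant) is not met → [o].
/d/ — between /o/ and /b/; rule 2 does not apply here → [d].
/b/ stays [b].
/e/ (between /b/ and /n/): before a nasal consonant, so rule 1 applies → [ẽ].
/n/ — not in any rule's target class → [n].
/n/ — not in any rule's target class → [n].
Rule 1 applies to /i/ (between /n/ and /n/: before a nasal consonant) → [ĩ].
/n/ stays [n].
/t/ (between /n/ and /a/): rule 2 targets it, but not between a vowel and a following unstressed vowel → unchanged [t].
/a/ (between /t/ and /ʃ/) fails the environment for rule 1, so it stays [a].
/ʃ/ (between /a/ and /o/): no rule targets it → [ʃ].
/o/ (between /ʃ/ and /s/): rule 1 targets it, but not before a nasal consonant → unchanged [o].
/s/ (word-final) is unaffected → [s].

[todbẽnnĩntaˈʃos]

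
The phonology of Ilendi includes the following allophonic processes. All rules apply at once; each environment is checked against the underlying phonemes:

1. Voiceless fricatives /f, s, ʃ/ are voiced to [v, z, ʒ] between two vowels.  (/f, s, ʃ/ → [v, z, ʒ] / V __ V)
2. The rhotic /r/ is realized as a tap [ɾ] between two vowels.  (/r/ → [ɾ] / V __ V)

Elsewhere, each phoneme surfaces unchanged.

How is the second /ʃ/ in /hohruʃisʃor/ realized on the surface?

[ʃ]

/ʃ/ (between /s/ and /o/) is in the target of rule 1 but the environment (between two vowels) is not met → [ʃ].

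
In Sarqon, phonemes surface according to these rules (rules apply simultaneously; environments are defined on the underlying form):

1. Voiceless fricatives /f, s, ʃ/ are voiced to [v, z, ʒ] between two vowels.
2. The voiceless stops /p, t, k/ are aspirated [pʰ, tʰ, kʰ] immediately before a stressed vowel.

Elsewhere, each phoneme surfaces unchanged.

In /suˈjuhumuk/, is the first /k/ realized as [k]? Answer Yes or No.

/k/ (word-final) is in the target of rule 2 but the environment (immediately before a stressed vowel) is not met → [k].
The actual realization is [k], which matches [k].

Yes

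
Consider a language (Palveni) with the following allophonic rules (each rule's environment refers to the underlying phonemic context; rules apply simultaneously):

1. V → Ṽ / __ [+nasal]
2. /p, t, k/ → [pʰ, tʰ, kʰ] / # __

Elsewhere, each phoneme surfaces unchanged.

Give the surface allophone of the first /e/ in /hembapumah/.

/e/ (between /h/ and /m/): before a nasal consonant, so rule 1 applies → [ẽ].

[ẽ]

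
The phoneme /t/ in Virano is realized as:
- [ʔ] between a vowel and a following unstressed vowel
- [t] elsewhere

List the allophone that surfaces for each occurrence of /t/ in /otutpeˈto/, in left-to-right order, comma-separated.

[ʔ], [t], [t]

Occurrence 1 (position 2): between a vowel and a following unstressed vowel → [ʔ].
Occurrence 2 (position 4): no conditioning environment matches → elsewhere allophone [t].
Occurrence 3 (position 7): no conditioning environment matches → elsewhere allophone [t].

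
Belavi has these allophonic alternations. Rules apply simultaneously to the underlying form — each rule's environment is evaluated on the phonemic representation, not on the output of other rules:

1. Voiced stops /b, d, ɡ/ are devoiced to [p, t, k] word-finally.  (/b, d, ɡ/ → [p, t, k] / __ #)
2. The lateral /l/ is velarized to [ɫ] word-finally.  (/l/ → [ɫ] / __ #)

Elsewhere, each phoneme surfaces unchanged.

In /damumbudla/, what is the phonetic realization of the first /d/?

/d/ — word-initial; rule 1 does not apply here → [d].

[d]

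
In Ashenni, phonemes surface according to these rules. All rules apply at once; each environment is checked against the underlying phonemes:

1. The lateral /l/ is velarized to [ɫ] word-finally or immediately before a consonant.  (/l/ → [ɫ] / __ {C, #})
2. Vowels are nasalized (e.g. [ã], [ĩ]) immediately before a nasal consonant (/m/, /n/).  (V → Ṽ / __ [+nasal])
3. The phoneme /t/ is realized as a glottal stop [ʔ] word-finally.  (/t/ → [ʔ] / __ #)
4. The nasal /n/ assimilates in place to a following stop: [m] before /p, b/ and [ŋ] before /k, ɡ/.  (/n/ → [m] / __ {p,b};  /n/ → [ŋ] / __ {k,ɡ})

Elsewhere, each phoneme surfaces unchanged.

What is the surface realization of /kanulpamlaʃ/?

[kãnuɫpãmlaʃ]

/k/ — not in any rule's target class → [k].
/a/ meets the environment for rule 2 (before a nasal consonant) → [ã].
/n/ (between /a/ and /u/) is in the target of rule 4 but the environment (before a labial or velar stop) is not met → [n].
/u/ (between /n/ and /l/) is in the target of rule 2 but the environment (before a nasal consonant) is not met → [u].
/l/ (between /u/ and /p/): word-finally or immediately before a consonant, so rule 1 applies → [ɫ].
/p/ stays [p].
/a/ — between /p/ and /m/, before a nasal consonant — surfaces as [ã] (rule 2).
/m/ — not in any rule's target class → [m].
/l/ — between /m/ and /a/; rule 1 does not apply here → [l].
/a/ (between /l/ and /ʃ/): rule 2 targets it, but not before a nasal consonant → unchanged [a].
/ʃ/ (word-final): no rule targets it → [ʃ].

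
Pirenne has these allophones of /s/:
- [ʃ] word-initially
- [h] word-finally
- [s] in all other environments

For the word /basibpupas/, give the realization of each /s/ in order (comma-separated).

Occurrence 1 (position 3): no conditioning environment matches → elsewhere allophone [s].
Occurrence 2 (position 10): word-finally → [h].

[s], [h]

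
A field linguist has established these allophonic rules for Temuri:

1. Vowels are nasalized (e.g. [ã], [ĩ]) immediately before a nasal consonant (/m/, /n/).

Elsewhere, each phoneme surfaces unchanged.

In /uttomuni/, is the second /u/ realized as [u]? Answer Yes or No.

/u/ meets the environment for rule 1 (before a nasal consonant) → [ũ].
The actual realization is [ũ], not [u].

No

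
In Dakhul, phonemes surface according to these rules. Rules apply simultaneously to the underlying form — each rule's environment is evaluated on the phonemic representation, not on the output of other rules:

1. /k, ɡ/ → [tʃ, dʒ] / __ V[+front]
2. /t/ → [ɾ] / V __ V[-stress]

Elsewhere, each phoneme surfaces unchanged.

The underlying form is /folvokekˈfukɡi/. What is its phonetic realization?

[folvotʃekˈfukdʒi]

/k/ — between /o/ and /e/, before a front vowel — surfaces as [tʃ] (rule 1).
/k/ (between /e/ and /f/) is in the target of rule 1 but the environment (before a front vowel) is not met → [k].
/k/ (between /u/ and /ɡ/) fails the environment for rule 1, so it stays [k].
/ɡ/ (between /k/ and /i/): before a front vowel, so rule 1 applies → [dʒ].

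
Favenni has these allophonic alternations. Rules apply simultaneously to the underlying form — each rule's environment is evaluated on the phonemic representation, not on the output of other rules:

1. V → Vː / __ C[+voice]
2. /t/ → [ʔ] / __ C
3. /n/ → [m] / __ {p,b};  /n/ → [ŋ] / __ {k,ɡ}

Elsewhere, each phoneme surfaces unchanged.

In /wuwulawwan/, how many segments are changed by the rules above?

4

Segments that undergo a rule: /u/ → [uː] (rule 1); /u/ → [uː] (rule 1); /a/ → [aː] (rule 1); /a/ → [aː] (rule 1).
All other segments surface unchanged.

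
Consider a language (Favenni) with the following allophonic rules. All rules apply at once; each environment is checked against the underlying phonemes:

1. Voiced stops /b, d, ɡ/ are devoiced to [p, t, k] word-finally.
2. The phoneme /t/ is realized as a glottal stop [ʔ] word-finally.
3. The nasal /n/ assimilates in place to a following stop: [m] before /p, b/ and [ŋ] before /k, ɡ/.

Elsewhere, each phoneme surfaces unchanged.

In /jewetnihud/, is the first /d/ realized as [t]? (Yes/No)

Yes

/d/ — word-final, word-finally — surfaces as [t] (rule 1).
The actual realization is [t], which matches [t].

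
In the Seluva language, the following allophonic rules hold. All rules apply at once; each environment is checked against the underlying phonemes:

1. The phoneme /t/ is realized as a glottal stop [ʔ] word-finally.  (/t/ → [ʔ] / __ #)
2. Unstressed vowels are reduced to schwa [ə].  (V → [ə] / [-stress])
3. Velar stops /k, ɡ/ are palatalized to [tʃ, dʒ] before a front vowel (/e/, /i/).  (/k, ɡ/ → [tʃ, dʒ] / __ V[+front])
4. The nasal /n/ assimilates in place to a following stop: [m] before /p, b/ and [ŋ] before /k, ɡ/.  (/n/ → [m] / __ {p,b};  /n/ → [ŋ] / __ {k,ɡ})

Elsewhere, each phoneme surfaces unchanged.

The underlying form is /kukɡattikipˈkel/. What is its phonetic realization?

/k/ (word-initial) is in the target of rule 3 but the environment (before a front vowel) is not met → [k].
/u/ (between /k/ and /k/): in an unstressed syllable, so rule 2 applies → [ə].
/k/ (between /u/ and /ɡ/) is in the target of rule 3 but the environment (before a front vowel) is not met → [k].
/ɡ/ (between /k/ and /a/) fails the environment for rule 3, so it stays [ɡ].
/a/ (between /ɡ/ and /t/) occurs in an unstressed syllable → [ə] by rule 2.
/t/ (between /a/ and /t/): rule 1 targets it, but not word-finally → unchanged [t].
/t/ — between /t/ and /i/; rule 1 does not apply here → [t].
/i/ meets the environment for rule 2 (in an unstressed syllable) → [ə].
/k/ (between /i/ and /i/): before a front vowel, so rule 3 applies → [tʃ].
Rule 2 applies to /i/ (between /k/ and /p/: in an unstressed syllable) → [ə].
/p/ (between /i/ and /k/): no rule targets it → [p].
/k/ (between /p/ and /e/): before a front vowel, so rule 3 applies → [tʃ].
/e/ (between /k/ and /l/): rule 2 targets it, but not in an unstressed syllable → unchanged [e].
/l/ (word-final) is unaffected → [l].

[kəkɡəttətʃəpˈtʃel]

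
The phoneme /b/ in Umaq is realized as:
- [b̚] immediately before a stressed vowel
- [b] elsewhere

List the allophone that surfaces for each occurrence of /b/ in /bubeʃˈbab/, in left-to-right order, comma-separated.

Occurrence 1 (position 1): no conditioning environment matches → elsewhere allophone [b].
Occurrence 2 (position 3): no conditioning environment matches → elsewhere allophone [b].
Occurrence 3 (position 6): immediately before a stressed vowel → [b̚].
Occurrence 4 (position 8): no conditioning environment matches → elsewhere allophone [b].

[b], [b], [b̚], [b]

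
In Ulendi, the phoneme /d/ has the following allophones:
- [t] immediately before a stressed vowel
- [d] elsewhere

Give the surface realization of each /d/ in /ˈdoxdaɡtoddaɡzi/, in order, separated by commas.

Occurrence 1 (position 1): immediately before a stressed vowel → [t].
Occurrence 2 (position 4): no conditioning environment matches → elsewhere allophone [d].
Occurrence 3 (position 9): no conditioning environment matches → elsewhere allophone [d].
Occurrence 4 (position 10): no conditioning environment matches → elsewhere allophone [d].

[t], [d], [d], [d]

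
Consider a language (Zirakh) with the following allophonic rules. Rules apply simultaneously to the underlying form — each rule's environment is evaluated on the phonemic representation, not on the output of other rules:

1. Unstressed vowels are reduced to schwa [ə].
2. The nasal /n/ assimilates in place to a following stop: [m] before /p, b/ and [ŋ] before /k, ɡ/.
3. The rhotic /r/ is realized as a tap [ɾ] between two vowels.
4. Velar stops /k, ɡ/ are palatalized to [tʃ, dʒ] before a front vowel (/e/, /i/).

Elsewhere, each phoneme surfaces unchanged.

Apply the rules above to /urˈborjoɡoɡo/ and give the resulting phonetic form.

[ərˈborjəɡəɡə]

/u/ (word-initial): in an unstressed syllable, so rule 1 applies → [ə].
/r/ (between /u/ and /b/): rule 3 targets it, but not between two vowels → unchanged [r].
/b/ stays [b].
/o/ (between /b/ and /r/): rule 1 targets it, but not in an unstressed syllable → unchanged [o].
/r/ (between /o/ and /j/) fails the environment for rule 3, so it stays [r].
/j/ (between /r/ and /o/) is unaffected → [j].
/o/ — between /j/ and /ɡ/, in an unstressed syllable — surfaces as [ə] (rule 1).
/ɡ/ — between /o/ and /o/; rule 4 does not apply here → [ɡ].
/o/ meets the environment for rule 1 (in an unstressed syllable) → [ə].
/ɡ/ (between /o/ and /o/): rule 4 targets it, but not before a front vowel → unchanged [ɡ].
/o/ (word-final): in an unstressed syllable, so rule 1 applies → [ə].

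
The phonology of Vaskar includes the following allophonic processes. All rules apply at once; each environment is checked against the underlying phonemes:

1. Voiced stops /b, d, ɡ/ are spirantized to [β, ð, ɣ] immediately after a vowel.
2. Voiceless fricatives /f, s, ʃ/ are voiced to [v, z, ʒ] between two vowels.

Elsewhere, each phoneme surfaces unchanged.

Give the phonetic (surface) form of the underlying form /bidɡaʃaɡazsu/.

/b/ (word-initial) is in the target of rule 1 but the environment (immediately after a vowel) is not met → [b].
/d/ — between /i/ and /ɡ/, immediately after a vowel — surfaces as [ð] (rule 1).
/ɡ/ — between /d/ and /a/; rule 1 does not apply here → [ɡ].
/ʃ/ — between /a/ and /a/, between two vowels — surfaces as [ʒ] (rule 2).
/ɡ/ — between /a/ and /a/, immediately after a vowel — surfaces as [ɣ] (rule 1).
/s/ (between /z/ and /u/) is in the target of rule 2 but the environment (between two vowels) is not met → [s].

[biðɡaʒaɣazsu]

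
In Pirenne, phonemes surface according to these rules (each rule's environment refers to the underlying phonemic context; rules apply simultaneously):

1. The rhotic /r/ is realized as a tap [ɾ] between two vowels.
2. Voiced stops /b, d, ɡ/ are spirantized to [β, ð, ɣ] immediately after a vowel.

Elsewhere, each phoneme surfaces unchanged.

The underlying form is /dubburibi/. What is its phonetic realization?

[duβbuɾiβi]

/d/ (word-initial) fails the environment for rule 2, so it stays [d].
/u/ (between /d/ and /b/) is unaffected → [u].
/b/ meets the environment for rule 2 (immediately after a vowel) → [β].
/b/ (between /b/ and /u/): rule 2 targets it, but not immediately after a vowel → unchanged [b].
/u/ (between /b/ and /r/) is unaffected → [u].
/r/ meets the environment for rule 1 (between two vowels) → [ɾ].
/i/ stays [i].
/b/ (between /i/ and /i/): immediately after a vowel, so rule 2 applies → [β].
/i/ (word-final) is unaffected → [i].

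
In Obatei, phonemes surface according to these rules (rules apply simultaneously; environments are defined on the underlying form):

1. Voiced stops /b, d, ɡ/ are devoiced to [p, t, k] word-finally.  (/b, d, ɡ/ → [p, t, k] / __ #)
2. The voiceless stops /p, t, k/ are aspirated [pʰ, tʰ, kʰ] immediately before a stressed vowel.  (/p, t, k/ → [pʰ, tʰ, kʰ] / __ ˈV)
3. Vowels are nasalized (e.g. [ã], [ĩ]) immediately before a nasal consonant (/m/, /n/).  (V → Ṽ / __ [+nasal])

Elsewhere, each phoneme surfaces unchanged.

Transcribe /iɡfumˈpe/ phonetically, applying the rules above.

/i/ (word-initial): rule 3 targets it, but not before a nasal consonant → unchanged [i].
/ɡ/ — between /i/ and /f/; rule 1 does not apply here → [ɡ].
/f/ stays [f].
/u/ — between /f/ and /m/, before a nasal consonant — surfaces as [ũ] (rule 3).
/m/ — not in any rule's target class → [m].
/p/ meets the environment for rule 2 (immediately before a stressed vowel) → [pʰ].
/e/ (word-final): rule 3 targets it, but not before a nasal consonant → unchanged [e].

[iɡfũmˈpʰe]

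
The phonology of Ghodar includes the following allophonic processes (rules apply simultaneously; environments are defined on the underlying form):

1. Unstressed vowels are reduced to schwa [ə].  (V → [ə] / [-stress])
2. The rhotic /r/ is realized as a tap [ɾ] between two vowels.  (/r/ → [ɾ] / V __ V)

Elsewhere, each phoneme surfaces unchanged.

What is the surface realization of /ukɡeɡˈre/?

[əkɡəɡˈre]

/u/ (word-initial) occurs in an unstressed syllable → [ə] by rule 1.
/e/ (between /ɡ/ and /ɡ/) occurs in an unstressed syllable → [ə] by rule 1.
/r/ (between /ɡ/ and /e/): rule 2 targets it, but not between two vowels → unchanged [r].
/e/ (word-final) fails the environment for rule 1, so it stays [e].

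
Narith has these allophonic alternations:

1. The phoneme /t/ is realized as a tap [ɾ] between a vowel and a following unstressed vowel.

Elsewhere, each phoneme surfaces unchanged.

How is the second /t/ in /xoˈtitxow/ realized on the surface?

[t]

/t/ (between /i/ and /x/): rule 1 targets it, but not between a vowel and a following unstressed vowel → unchanged [t].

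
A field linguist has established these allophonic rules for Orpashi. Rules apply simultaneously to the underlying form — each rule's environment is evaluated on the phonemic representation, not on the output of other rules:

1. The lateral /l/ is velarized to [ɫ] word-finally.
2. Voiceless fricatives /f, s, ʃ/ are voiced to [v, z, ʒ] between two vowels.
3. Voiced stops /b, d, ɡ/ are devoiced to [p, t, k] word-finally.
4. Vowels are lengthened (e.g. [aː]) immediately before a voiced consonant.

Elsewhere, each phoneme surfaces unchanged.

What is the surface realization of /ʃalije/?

[ʃaːliːje]

/ʃ/ (word-initial) is in the target of rule 2 but the environment (between two vowels) is not met → [ʃ].
/a/ (between /ʃ/ and /l/): before a voiced consonant, so rule 4 applies → [aː].
/l/ — between /a/ and /i/; rule 1 does not apply here → [l].
/i/ (between /l/ and /j/): before a voiced consonant, so rule 4 applies → [iː].
/j/ stays [j].
/e/ — word-final; rule 4 does not apply here → [e].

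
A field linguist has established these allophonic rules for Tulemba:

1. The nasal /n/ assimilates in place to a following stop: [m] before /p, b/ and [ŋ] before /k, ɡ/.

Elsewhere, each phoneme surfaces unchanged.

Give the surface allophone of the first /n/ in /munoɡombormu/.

[n]

/n/ (between /u/ and /o/) is in the target of rule 1 but the environment (before a labial or velar stop) is not met → [n].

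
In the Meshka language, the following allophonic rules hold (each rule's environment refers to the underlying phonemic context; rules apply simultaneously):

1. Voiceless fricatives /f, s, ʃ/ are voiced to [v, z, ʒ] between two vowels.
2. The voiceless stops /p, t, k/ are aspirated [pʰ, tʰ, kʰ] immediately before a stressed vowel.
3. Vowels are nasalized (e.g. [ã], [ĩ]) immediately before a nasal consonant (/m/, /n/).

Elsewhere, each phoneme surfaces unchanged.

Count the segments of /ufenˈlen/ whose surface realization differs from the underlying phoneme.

Segments that undergo a rule: /f/ → [v] (rule 1); /e/ → [ẽ] (rule 3); /e/ → [ẽ] (rule 3).
All other segments surface unchanged.

3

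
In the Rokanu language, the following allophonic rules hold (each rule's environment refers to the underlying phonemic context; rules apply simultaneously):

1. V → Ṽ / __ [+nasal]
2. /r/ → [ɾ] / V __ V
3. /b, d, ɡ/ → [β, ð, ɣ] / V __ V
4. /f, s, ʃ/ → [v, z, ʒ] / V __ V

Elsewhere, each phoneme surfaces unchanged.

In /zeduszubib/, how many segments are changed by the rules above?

2

Segments that undergo a rule: /d/ → [ð] (rule 3); /b/ → [β] (rule 3).
All other segments surface unchanged.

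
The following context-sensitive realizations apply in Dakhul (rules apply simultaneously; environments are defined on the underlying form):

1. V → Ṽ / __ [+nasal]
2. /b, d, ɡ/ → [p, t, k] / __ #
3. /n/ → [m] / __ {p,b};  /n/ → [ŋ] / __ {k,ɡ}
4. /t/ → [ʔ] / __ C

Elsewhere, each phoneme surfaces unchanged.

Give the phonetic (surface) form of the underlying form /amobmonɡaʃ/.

/a/ (word-initial): before a nasal consonant, so rule 1 applies → [ã].
/m/ — not in any rule's target class → [m].
/o/ (between /m/ and /b/): rule 1 targets it, but not before a nasal consonant → unchanged [o].
/b/ (between /o/ and /m/) is in the target of rule 2 but the environment (word-finally) is not met → [b].
/m/ stays [m].
/o/ (between /m/ and /n/): before a nasal consonant, so rule 1 applies → [õ].
/n/ — between /o/ and /ɡ/, before a labial or velar stop — surfaces as [ŋ] (rule 3).
/ɡ/ (between /n/ and /a/) is in the target of rule 2 but the environment (word-finally) is not met → [ɡ].
/a/ (between /ɡ/ and /ʃ/): rule 1 targets it, but not before a nasal consonant → unchanged [a].
/ʃ/ (word-final) is unaffected → [ʃ].

[ãmobmõŋɡaʃ]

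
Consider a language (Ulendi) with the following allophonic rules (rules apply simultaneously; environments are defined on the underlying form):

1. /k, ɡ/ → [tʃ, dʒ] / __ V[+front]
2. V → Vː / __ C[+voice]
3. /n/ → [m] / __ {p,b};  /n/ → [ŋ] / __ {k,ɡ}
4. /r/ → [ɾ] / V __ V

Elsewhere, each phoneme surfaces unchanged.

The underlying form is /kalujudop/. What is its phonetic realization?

/k/ (word-initial) fails the environment for rule 1, so it stays [k].
/a/ (between /k/ and /l/): before a voiced consonant, so rule 2 applies → [aː].
/l/ — not in any rule's target class → [l].
/u/ — between /l/ and /j/, before a voiced consonant — surfaces as [uː] (rule 2).
/j/ stays [j].
/u/ meets the environment for rule 2 (before a voiced consonant) → [uː].
/d/ stays [d].
/o/ (between /d/ and /p/) fails the environment for rule 2, so it stays [o].
/p/ stays [p].

[kaːluːjuːdop]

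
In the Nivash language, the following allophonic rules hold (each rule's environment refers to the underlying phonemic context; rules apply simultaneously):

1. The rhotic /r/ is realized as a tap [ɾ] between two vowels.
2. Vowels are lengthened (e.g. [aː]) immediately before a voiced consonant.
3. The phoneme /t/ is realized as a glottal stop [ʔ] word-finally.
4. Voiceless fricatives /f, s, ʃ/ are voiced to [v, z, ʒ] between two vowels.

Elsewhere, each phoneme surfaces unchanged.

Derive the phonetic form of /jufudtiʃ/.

[juvuːdtiʃ]

/j/ stays [j].
/u/ (between /j/ and /f/): rule 2 targets it, but not before a voiced consonant → unchanged [u].
/f/ (between /u/ and /u/) occurs between two vowels → [v] by rule 4.
Rule 2 applies to /u/ (between /f/ and /d/: before a voiced consonant) → [uː].
/d/ (between /u/ and /t/): no rule targets it → [d].
/t/ (between /d/ and /i/): rule 3 targets it, but not word-finally → unchanged [t].
/i/ — between /t/ and /ʃ/; rule 2 does not apply here → [i].
/ʃ/ (word-final) fails the environment for rule 4, so it stays [ʃ].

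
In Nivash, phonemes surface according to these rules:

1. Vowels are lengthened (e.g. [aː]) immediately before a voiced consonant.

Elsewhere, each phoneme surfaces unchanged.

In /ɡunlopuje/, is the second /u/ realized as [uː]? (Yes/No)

/u/ meets the environment for rule 1 (before a voiced consonant) → [uː].
The actual realization is [uː], which matches [uː].

Yes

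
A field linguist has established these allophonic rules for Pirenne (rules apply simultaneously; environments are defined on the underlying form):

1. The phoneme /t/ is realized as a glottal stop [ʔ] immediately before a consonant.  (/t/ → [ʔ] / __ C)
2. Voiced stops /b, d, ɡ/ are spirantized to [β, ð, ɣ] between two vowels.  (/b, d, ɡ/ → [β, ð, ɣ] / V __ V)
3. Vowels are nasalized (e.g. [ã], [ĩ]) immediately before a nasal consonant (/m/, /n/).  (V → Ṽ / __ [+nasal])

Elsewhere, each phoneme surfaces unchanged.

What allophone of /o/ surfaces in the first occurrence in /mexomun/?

[õ]

Rule 3 applies to /o/ (between /x/ and /m/: before a nasal consonant) → [õ].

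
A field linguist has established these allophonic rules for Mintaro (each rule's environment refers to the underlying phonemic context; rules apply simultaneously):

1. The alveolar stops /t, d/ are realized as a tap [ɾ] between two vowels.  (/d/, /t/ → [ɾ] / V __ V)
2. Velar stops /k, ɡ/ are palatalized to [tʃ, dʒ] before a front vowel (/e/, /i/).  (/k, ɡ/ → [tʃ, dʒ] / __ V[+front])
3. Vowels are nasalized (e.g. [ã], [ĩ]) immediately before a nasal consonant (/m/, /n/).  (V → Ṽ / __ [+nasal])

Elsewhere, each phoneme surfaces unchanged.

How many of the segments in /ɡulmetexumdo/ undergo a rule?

Segments that undergo a rule: /t/ → [ɾ] (rule 1); /u/ → [ũ] (rule 3).
All other segments surface unchanged.

2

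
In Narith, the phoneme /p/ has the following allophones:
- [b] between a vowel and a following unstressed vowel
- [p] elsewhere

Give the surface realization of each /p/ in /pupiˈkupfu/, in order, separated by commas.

[p], [b], [p]

Occurrence 1 (position 1): no conditioning environment matches → elsewhere allophone [p].
Occurrence 2 (position 3): between a vowel and a following unstressed vowel → [b].
Occurrence 3 (position 7): no conditioning environment matches → elsewhere allophone [p].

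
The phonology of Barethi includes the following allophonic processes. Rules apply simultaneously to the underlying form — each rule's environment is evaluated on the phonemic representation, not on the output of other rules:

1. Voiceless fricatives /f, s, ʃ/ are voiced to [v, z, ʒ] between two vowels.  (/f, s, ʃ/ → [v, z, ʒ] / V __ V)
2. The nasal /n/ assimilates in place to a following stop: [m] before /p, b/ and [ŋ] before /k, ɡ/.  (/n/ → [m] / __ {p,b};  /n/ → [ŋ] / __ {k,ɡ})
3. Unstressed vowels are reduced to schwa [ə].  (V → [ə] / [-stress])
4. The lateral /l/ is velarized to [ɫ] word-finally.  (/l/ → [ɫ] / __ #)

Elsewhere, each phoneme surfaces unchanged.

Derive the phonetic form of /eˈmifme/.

[əˈmifmə]

Rule 3 applies to /e/ (word-initial: in an unstressed syllable) → [ə].
/i/ (between /m/ and /f/) is in the target of rule 3 but the environment (in an unstressed syllable) is not met → [i].
/f/ — between /i/ and /m/; rule 1 does not apply here → [f].
/e/ — word-final, in an unstressed syllable — surfaces as [ə] (rule 3).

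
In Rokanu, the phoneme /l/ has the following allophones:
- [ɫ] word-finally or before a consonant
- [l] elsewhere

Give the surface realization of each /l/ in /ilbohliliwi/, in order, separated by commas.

[ɫ], [l], [l]

Occurrence 1 (position 2): word-finally or before a consonant → [ɫ].
Occurrence 2 (position 6): no conditioning environment matches → elsewhere allophone [l].
Occurrence 3 (position 8): no conditioning environment matches → elsewhere allophone [l].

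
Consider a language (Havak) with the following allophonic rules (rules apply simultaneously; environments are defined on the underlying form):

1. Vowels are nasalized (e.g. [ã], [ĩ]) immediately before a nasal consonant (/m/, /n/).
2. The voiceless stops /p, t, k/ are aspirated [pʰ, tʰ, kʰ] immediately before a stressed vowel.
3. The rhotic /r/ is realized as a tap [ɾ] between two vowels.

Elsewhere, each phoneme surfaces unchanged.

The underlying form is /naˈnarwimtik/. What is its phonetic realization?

/n/ — not in any rule's target class → [n].
/a/ — between /n/ and /n/, before a nasal consonant — surfaces as [ã] (rule 1).
/n/ stays [n].
/a/ (between /n/ and /r/) is in the target of rule 1 but the environment (before a nasal consonant) is not met → [a].
/r/ (between /a/ and /w/) is in the target of rule 3 but the environment (between two vowels) is not met → [r].
/w/ stays [w].
/i/ meets the environment for rule 1 (before a nasal consonant) → [ĩ].
/m/ — not in any rule's target class → [m].
/t/ (between /m/ and /i/): rule 2 targets it, but not immediately before a stressed vowel → unchanged [t].
/i/ (between /t/ and /k/) is in the target of rule 1 but the environment (before a nasal consonant) is not met → [i].
/k/ — word-final; rule 2 does not apply here → [k].

[nãˈnarwĩmtik]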